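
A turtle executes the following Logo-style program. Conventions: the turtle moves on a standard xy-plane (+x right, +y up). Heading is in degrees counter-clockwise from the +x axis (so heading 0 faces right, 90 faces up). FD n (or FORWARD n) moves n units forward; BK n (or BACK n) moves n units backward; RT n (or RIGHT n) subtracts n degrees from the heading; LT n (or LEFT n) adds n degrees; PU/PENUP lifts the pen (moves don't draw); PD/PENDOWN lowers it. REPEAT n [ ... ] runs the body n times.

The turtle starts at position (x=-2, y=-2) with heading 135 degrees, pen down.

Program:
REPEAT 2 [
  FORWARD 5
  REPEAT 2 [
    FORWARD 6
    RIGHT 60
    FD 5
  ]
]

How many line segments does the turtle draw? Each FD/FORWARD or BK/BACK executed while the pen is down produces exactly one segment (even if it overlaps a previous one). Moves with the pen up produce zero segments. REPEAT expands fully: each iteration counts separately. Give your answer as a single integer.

Executing turtle program step by step:
Start: pos=(-2,-2), heading=135, pen down
REPEAT 2 [
  -- iteration 1/2 --
  FD 5: (-2,-2) -> (-5.536,1.536) [heading=135, draw]
  REPEAT 2 [
    -- iteration 1/2 --
    FD 6: (-5.536,1.536) -> (-9.778,5.778) [heading=135, draw]
    RT 60: heading 135 -> 75
    FD 5: (-9.778,5.778) -> (-8.484,10.608) [heading=75, draw]
    -- iteration 2/2 --
    FD 6: (-8.484,10.608) -> (-6.931,16.403) [heading=75, draw]
    RT 60: heading 75 -> 15
    FD 5: (-6.931,16.403) -> (-2.102,17.697) [heading=15, draw]
  ]
  -- iteration 2/2 --
  FD 5: (-2.102,17.697) -> (2.728,18.992) [heading=15, draw]
  REPEAT 2 [
    -- iteration 1/2 --
    FD 6: (2.728,18.992) -> (8.524,20.544) [heading=15, draw]
    RT 60: heading 15 -> 315
    FD 5: (8.524,20.544) -> (12.059,17.009) [heading=315, draw]
    -- iteration 2/2 --
    FD 6: (12.059,17.009) -> (16.302,12.766) [heading=315, draw]
    RT 60: heading 315 -> 255
    FD 5: (16.302,12.766) -> (15.008,7.937) [heading=255, draw]
  ]
]
Final: pos=(15.008,7.937), heading=255, 10 segment(s) drawn
Segments drawn: 10

Answer: 10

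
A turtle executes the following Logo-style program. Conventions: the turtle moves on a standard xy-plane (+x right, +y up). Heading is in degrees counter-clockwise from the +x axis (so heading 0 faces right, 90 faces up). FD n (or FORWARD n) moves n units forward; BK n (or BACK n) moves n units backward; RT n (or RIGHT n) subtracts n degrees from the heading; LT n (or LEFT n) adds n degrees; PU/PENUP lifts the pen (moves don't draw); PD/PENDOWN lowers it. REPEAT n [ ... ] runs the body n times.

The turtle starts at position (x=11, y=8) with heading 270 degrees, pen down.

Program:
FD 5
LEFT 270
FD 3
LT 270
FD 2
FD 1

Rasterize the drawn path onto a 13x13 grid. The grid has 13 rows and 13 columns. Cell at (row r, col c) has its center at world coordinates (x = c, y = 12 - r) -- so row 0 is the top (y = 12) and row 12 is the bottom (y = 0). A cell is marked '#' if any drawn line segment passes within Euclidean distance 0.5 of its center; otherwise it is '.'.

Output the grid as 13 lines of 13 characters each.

Segment 0: (11,8) -> (11,3)
Segment 1: (11,3) -> (8,3)
Segment 2: (8,3) -> (8,5)
Segment 3: (8,5) -> (8,6)

Answer: .............
.............
.............
.............
...........#.
...........#.
........#..#.
........#..#.
........#..#.
........####.
.............
.............
.............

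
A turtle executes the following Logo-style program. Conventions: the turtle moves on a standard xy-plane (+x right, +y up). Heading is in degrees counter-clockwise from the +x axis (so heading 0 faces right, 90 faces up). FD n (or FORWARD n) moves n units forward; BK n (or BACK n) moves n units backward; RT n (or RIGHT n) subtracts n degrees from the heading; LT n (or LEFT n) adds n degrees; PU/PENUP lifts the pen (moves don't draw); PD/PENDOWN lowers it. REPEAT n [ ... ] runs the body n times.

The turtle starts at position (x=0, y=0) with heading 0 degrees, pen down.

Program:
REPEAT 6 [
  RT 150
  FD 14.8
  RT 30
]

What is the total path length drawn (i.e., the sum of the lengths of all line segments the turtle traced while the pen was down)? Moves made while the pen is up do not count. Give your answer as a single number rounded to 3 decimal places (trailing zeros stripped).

Executing turtle program step by step:
Start: pos=(0,0), heading=0, pen down
REPEAT 6 [
  -- iteration 1/6 --
  RT 150: heading 0 -> 210
  FD 14.8: (0,0) -> (-12.817,-7.4) [heading=210, draw]
  RT 30: heading 210 -> 180
  -- iteration 2/6 --
  RT 150: heading 180 -> 30
  FD 14.8: (-12.817,-7.4) -> (0,0) [heading=30, draw]
  RT 30: heading 30 -> 0
  -- iteration 3/6 --
  RT 150: heading 0 -> 210
  FD 14.8: (0,0) -> (-12.817,-7.4) [heading=210, draw]
  RT 30: heading 210 -> 180
  -- iteration 4/6 --
  RT 150: heading 180 -> 30
  FD 14.8: (-12.817,-7.4) -> (0,0) [heading=30, draw]
  RT 30: heading 30 -> 0
  -- iteration 5/6 --
  RT 150: heading 0 -> 210
  FD 14.8: (0,0) -> (-12.817,-7.4) [heading=210, draw]
  RT 30: heading 210 -> 180
  -- iteration 6/6 --
  RT 150: heading 180 -> 30
  FD 14.8: (-12.817,-7.4) -> (0,0) [heading=30, draw]
  RT 30: heading 30 -> 0
]
Final: pos=(0,0), heading=0, 6 segment(s) drawn

Segment lengths:
  seg 1: (0,0) -> (-12.817,-7.4), length = 14.8
  seg 2: (-12.817,-7.4) -> (0,0), length = 14.8
  seg 3: (0,0) -> (-12.817,-7.4), length = 14.8
  seg 4: (-12.817,-7.4) -> (0,0), length = 14.8
  seg 5: (0,0) -> (-12.817,-7.4), length = 14.8
  seg 6: (-12.817,-7.4) -> (0,0), length = 14.8
Total = 88.8

Answer: 88.8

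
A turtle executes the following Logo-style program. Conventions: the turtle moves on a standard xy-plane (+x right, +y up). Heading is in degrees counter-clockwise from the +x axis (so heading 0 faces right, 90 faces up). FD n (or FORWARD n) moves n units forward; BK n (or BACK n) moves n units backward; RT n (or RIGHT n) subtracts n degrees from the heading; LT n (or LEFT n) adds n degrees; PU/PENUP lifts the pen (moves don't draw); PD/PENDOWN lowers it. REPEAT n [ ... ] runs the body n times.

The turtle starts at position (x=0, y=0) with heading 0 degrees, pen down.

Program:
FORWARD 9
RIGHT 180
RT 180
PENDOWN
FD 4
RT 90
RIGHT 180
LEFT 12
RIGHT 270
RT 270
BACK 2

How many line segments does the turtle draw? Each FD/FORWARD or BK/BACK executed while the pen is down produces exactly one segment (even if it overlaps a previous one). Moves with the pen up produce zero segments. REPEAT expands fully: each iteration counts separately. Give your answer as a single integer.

Answer: 3

Derivation:
Executing turtle program step by step:
Start: pos=(0,0), heading=0, pen down
FD 9: (0,0) -> (9,0) [heading=0, draw]
RT 180: heading 0 -> 180
RT 180: heading 180 -> 0
PD: pen down
FD 4: (9,0) -> (13,0) [heading=0, draw]
RT 90: heading 0 -> 270
RT 180: heading 270 -> 90
LT 12: heading 90 -> 102
RT 270: heading 102 -> 192
RT 270: heading 192 -> 282
BK 2: (13,0) -> (12.584,1.956) [heading=282, draw]
Final: pos=(12.584,1.956), heading=282, 3 segment(s) drawn
Segments drawn: 3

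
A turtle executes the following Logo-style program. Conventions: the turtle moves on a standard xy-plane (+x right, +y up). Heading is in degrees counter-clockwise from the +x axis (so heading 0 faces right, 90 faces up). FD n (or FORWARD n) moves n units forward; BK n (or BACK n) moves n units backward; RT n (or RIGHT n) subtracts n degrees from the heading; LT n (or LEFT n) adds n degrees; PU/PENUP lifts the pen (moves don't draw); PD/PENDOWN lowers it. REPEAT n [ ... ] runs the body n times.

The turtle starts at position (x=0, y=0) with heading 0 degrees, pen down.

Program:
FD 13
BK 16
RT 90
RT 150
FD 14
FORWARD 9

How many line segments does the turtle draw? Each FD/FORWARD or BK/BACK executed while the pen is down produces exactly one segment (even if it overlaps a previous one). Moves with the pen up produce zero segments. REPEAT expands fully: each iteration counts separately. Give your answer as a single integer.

Answer: 4

Derivation:
Executing turtle program step by step:
Start: pos=(0,0), heading=0, pen down
FD 13: (0,0) -> (13,0) [heading=0, draw]
BK 16: (13,0) -> (-3,0) [heading=0, draw]
RT 90: heading 0 -> 270
RT 150: heading 270 -> 120
FD 14: (-3,0) -> (-10,12.124) [heading=120, draw]
FD 9: (-10,12.124) -> (-14.5,19.919) [heading=120, draw]
Final: pos=(-14.5,19.919), heading=120, 4 segment(s) drawn
Segments drawn: 4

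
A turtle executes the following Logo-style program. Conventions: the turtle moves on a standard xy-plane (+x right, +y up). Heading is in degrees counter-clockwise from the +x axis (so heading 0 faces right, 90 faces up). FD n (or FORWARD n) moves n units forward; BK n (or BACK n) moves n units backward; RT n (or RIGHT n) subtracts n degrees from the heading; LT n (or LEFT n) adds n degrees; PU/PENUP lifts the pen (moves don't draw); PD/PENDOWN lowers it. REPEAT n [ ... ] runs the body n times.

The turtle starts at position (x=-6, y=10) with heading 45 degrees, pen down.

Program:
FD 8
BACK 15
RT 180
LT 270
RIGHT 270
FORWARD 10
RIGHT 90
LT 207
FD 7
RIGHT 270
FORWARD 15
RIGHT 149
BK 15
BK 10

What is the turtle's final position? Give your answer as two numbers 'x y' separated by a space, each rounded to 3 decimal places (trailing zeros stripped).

Executing turtle program step by step:
Start: pos=(-6,10), heading=45, pen down
FD 8: (-6,10) -> (-0.343,15.657) [heading=45, draw]
BK 15: (-0.343,15.657) -> (-10.95,5.05) [heading=45, draw]
RT 180: heading 45 -> 225
LT 270: heading 225 -> 135
RT 270: heading 135 -> 225
FD 10: (-10.95,5.05) -> (-18.021,-2.021) [heading=225, draw]
RT 90: heading 225 -> 135
LT 207: heading 135 -> 342
FD 7: (-18.021,-2.021) -> (-11.363,-4.184) [heading=342, draw]
RT 270: heading 342 -> 72
FD 15: (-11.363,-4.184) -> (-6.728,10.082) [heading=72, draw]
RT 149: heading 72 -> 283
BK 15: (-6.728,10.082) -> (-10.102,24.697) [heading=283, draw]
BK 10: (-10.102,24.697) -> (-12.352,34.441) [heading=283, draw]
Final: pos=(-12.352,34.441), heading=283, 7 segment(s) drawn

Answer: -12.352 34.441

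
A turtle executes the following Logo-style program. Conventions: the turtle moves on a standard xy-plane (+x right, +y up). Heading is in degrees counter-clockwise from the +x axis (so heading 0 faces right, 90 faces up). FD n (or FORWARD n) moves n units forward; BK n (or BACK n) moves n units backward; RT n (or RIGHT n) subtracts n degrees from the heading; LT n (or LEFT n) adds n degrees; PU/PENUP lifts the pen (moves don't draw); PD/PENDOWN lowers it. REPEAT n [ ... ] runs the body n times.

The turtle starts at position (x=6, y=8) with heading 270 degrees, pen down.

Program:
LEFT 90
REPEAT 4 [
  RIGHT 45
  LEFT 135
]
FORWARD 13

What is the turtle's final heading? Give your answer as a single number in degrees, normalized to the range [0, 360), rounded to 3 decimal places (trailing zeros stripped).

Answer: 0

Derivation:
Executing turtle program step by step:
Start: pos=(6,8), heading=270, pen down
LT 90: heading 270 -> 0
REPEAT 4 [
  -- iteration 1/4 --
  RT 45: heading 0 -> 315
  LT 135: heading 315 -> 90
  -- iteration 2/4 --
  RT 45: heading 90 -> 45
  LT 135: heading 45 -> 180
  -- iteration 3/4 --
  RT 45: heading 180 -> 135
  LT 135: heading 135 -> 270
  -- iteration 4/4 --
  RT 45: heading 270 -> 225
  LT 135: heading 225 -> 0
]
FD 13: (6,8) -> (19,8) [heading=0, draw]
Final: pos=(19,8), heading=0, 1 segment(s) drawn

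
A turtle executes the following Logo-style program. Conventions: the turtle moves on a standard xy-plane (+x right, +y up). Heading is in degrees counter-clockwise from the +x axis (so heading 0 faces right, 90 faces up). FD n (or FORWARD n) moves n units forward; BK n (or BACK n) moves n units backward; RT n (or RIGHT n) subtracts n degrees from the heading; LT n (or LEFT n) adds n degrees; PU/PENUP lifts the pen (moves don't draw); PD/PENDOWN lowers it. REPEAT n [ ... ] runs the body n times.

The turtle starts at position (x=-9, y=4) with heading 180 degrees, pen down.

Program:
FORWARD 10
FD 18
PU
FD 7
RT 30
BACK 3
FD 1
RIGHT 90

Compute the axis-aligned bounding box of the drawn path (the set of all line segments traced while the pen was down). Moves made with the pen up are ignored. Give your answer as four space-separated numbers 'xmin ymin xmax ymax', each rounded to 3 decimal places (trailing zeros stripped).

Answer: -37 4 -9 4

Derivation:
Executing turtle program step by step:
Start: pos=(-9,4), heading=180, pen down
FD 10: (-9,4) -> (-19,4) [heading=180, draw]
FD 18: (-19,4) -> (-37,4) [heading=180, draw]
PU: pen up
FD 7: (-37,4) -> (-44,4) [heading=180, move]
RT 30: heading 180 -> 150
BK 3: (-44,4) -> (-41.402,2.5) [heading=150, move]
FD 1: (-41.402,2.5) -> (-42.268,3) [heading=150, move]
RT 90: heading 150 -> 60
Final: pos=(-42.268,3), heading=60, 2 segment(s) drawn

Segment endpoints: x in {-37, -19, -9}, y in {4, 4, 4}
xmin=-37, ymin=4, xmax=-9, ymax=4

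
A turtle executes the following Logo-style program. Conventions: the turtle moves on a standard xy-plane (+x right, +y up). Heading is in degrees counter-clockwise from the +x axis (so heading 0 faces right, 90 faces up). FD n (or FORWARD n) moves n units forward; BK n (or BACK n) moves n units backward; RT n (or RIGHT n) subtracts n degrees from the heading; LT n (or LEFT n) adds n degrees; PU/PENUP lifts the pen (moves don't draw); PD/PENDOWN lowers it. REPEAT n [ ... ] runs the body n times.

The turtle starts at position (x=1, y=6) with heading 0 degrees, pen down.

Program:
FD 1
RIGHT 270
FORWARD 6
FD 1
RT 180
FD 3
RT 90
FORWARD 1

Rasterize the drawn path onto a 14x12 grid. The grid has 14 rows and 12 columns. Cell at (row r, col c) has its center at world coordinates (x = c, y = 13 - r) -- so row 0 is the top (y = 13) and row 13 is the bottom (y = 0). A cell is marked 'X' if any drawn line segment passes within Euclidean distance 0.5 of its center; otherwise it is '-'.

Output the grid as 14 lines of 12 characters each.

Answer: --X---------
--X---------
--X---------
-XX---------
--X---------
--X---------
--X---------
-XX---------
------------
------------
------------
------------
------------
------------

Derivation:
Segment 0: (1,6) -> (2,6)
Segment 1: (2,6) -> (2,12)
Segment 2: (2,12) -> (2,13)
Segment 3: (2,13) -> (2,10)
Segment 4: (2,10) -> (1,10)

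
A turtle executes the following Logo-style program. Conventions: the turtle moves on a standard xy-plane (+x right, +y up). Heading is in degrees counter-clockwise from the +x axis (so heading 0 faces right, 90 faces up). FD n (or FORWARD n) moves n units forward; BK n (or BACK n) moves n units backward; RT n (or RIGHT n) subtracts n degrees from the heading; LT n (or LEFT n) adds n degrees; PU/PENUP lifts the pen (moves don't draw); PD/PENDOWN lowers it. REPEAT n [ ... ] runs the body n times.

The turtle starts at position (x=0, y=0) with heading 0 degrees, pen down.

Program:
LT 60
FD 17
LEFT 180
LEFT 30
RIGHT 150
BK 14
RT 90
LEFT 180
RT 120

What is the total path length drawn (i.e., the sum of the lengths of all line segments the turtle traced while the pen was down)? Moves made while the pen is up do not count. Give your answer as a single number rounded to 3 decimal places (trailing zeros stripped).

Answer: 31

Derivation:
Executing turtle program step by step:
Start: pos=(0,0), heading=0, pen down
LT 60: heading 0 -> 60
FD 17: (0,0) -> (8.5,14.722) [heading=60, draw]
LT 180: heading 60 -> 240
LT 30: heading 240 -> 270
RT 150: heading 270 -> 120
BK 14: (8.5,14.722) -> (15.5,2.598) [heading=120, draw]
RT 90: heading 120 -> 30
LT 180: heading 30 -> 210
RT 120: heading 210 -> 90
Final: pos=(15.5,2.598), heading=90, 2 segment(s) drawn

Segment lengths:
  seg 1: (0,0) -> (8.5,14.722), length = 17
  seg 2: (8.5,14.722) -> (15.5,2.598), length = 14
Total = 31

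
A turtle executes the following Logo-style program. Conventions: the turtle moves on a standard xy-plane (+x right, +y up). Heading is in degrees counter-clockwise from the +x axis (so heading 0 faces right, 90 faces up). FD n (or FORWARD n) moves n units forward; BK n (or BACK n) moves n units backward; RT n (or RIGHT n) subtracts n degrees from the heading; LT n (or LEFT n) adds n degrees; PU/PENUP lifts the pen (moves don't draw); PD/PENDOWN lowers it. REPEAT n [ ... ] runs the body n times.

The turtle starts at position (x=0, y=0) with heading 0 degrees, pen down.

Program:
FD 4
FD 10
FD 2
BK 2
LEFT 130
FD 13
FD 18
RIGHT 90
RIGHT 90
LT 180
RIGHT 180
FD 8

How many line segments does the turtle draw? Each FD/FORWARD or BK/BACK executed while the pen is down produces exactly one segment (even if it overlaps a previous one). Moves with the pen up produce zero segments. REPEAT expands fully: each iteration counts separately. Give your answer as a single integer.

Executing turtle program step by step:
Start: pos=(0,0), heading=0, pen down
FD 4: (0,0) -> (4,0) [heading=0, draw]
FD 10: (4,0) -> (14,0) [heading=0, draw]
FD 2: (14,0) -> (16,0) [heading=0, draw]
BK 2: (16,0) -> (14,0) [heading=0, draw]
LT 130: heading 0 -> 130
FD 13: (14,0) -> (5.644,9.959) [heading=130, draw]
FD 18: (5.644,9.959) -> (-5.926,23.747) [heading=130, draw]
RT 90: heading 130 -> 40
RT 90: heading 40 -> 310
LT 180: heading 310 -> 130
RT 180: heading 130 -> 310
FD 8: (-5.926,23.747) -> (-0.784,17.619) [heading=310, draw]
Final: pos=(-0.784,17.619), heading=310, 7 segment(s) drawn
Segments drawn: 7

Answer: 7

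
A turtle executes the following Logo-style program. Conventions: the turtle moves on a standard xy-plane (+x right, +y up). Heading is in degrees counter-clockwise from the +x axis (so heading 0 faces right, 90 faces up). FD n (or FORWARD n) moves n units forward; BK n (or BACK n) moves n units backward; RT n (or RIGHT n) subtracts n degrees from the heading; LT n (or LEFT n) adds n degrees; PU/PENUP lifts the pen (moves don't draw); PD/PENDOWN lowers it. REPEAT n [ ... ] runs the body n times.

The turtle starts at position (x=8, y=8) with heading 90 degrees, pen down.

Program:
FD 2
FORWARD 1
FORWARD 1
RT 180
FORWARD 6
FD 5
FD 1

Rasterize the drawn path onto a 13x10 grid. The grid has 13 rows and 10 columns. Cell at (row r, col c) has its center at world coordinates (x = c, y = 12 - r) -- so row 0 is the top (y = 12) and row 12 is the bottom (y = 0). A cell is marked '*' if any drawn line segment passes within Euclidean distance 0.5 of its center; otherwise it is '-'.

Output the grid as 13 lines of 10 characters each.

Answer: --------*-
--------*-
--------*-
--------*-
--------*-
--------*-
--------*-
--------*-
--------*-
--------*-
--------*-
--------*-
--------*-

Derivation:
Segment 0: (8,8) -> (8,10)
Segment 1: (8,10) -> (8,11)
Segment 2: (8,11) -> (8,12)
Segment 3: (8,12) -> (8,6)
Segment 4: (8,6) -> (8,1)
Segment 5: (8,1) -> (8,0)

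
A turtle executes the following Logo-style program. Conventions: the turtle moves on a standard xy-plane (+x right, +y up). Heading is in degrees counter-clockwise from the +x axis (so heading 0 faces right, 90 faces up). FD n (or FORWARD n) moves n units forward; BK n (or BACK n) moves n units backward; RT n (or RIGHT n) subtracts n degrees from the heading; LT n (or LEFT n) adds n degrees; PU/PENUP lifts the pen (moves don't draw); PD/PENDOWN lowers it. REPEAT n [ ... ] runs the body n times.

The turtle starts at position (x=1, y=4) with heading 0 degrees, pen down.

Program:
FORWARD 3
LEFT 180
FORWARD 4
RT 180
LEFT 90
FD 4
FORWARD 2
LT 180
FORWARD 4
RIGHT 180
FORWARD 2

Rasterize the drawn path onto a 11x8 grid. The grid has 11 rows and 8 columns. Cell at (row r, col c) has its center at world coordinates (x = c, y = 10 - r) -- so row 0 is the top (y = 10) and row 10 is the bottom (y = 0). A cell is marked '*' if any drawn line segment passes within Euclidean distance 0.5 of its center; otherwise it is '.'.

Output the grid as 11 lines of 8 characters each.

Answer: *.......
*.......
*.......
*.......
*.......
*.......
*****...
........
........
........
........

Derivation:
Segment 0: (1,4) -> (4,4)
Segment 1: (4,4) -> (0,4)
Segment 2: (0,4) -> (0,8)
Segment 3: (0,8) -> (0,10)
Segment 4: (0,10) -> (-0,6)
Segment 5: (-0,6) -> (-0,8)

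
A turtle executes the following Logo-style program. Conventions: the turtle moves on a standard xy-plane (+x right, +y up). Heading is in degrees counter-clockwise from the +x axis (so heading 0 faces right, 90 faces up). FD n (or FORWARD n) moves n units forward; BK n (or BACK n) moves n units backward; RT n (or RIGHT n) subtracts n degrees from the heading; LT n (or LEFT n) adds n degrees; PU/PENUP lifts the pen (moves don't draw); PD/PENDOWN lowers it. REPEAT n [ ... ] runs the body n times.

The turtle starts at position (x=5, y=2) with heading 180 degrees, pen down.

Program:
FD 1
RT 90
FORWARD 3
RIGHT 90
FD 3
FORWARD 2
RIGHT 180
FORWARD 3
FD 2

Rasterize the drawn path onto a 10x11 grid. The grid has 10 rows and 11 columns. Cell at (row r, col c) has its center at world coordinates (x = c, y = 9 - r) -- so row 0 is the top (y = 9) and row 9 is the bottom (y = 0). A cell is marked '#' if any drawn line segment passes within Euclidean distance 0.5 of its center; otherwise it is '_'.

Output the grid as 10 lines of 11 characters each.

Answer: ___________
___________
___________
___________
____######_
____#______
____#______
____##_____
___________
___________

Derivation:
Segment 0: (5,2) -> (4,2)
Segment 1: (4,2) -> (4,5)
Segment 2: (4,5) -> (7,5)
Segment 3: (7,5) -> (9,5)
Segment 4: (9,5) -> (6,5)
Segment 5: (6,5) -> (4,5)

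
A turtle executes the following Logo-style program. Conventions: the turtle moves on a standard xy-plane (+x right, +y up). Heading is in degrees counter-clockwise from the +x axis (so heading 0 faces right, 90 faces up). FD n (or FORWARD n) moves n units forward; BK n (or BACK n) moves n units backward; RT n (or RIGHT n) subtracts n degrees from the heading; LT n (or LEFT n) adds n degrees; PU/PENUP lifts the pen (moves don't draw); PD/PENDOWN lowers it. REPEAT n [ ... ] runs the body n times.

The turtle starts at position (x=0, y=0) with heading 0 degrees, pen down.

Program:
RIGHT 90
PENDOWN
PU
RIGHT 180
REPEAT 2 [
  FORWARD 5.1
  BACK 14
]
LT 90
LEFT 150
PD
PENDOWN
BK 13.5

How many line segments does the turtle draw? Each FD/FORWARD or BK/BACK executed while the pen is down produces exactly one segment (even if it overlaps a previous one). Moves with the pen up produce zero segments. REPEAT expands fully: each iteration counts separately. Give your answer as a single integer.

Answer: 1

Derivation:
Executing turtle program step by step:
Start: pos=(0,0), heading=0, pen down
RT 90: heading 0 -> 270
PD: pen down
PU: pen up
RT 180: heading 270 -> 90
REPEAT 2 [
  -- iteration 1/2 --
  FD 5.1: (0,0) -> (0,5.1) [heading=90, move]
  BK 14: (0,5.1) -> (0,-8.9) [heading=90, move]
  -- iteration 2/2 --
  FD 5.1: (0,-8.9) -> (0,-3.8) [heading=90, move]
  BK 14: (0,-3.8) -> (0,-17.8) [heading=90, move]
]
LT 90: heading 90 -> 180
LT 150: heading 180 -> 330
PD: pen down
PD: pen down
BK 13.5: (0,-17.8) -> (-11.691,-11.05) [heading=330, draw]
Final: pos=(-11.691,-11.05), heading=330, 1 segment(s) drawn
Segments drawn: 1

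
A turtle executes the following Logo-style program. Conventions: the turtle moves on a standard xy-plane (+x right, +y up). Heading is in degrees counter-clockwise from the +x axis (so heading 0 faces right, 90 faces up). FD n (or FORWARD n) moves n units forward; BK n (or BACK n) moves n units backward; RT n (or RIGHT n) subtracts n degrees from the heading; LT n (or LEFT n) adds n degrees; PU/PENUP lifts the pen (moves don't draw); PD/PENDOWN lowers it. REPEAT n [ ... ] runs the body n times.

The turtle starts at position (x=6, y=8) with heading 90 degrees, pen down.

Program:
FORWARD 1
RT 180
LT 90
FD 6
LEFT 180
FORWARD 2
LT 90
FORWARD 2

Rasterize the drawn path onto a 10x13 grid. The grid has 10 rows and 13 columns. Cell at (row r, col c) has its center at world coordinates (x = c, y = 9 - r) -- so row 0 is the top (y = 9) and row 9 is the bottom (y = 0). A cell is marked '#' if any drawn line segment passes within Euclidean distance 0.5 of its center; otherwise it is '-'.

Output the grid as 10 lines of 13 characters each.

Answer: ------#######
------#---#--
----------#--
-------------
-------------
-------------
-------------
-------------
-------------
-------------

Derivation:
Segment 0: (6,8) -> (6,9)
Segment 1: (6,9) -> (12,9)
Segment 2: (12,9) -> (10,9)
Segment 3: (10,9) -> (10,7)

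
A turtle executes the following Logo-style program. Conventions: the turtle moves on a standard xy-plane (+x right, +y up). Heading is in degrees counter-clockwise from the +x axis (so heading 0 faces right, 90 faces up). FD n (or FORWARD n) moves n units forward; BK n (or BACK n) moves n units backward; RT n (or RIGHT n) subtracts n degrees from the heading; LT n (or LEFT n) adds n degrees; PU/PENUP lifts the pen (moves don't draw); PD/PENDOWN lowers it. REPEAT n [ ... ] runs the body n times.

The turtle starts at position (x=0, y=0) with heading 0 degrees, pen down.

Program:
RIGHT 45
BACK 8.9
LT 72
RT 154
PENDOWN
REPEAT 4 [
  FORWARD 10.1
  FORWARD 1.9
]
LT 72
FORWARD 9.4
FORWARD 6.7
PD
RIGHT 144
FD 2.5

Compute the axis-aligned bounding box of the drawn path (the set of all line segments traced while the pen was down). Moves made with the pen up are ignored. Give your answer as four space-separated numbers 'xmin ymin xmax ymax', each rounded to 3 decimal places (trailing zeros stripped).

Executing turtle program step by step:
Start: pos=(0,0), heading=0, pen down
RT 45: heading 0 -> 315
BK 8.9: (0,0) -> (-6.293,6.293) [heading=315, draw]
LT 72: heading 315 -> 27
RT 154: heading 27 -> 233
PD: pen down
REPEAT 4 [
  -- iteration 1/4 --
  FD 10.1: (-6.293,6.293) -> (-12.372,-1.773) [heading=233, draw]
  FD 1.9: (-12.372,-1.773) -> (-13.515,-3.29) [heading=233, draw]
  -- iteration 2/4 --
  FD 10.1: (-13.515,-3.29) -> (-19.593,-11.357) [heading=233, draw]
  FD 1.9: (-19.593,-11.357) -> (-20.737,-12.874) [heading=233, draw]
  -- iteration 3/4 --
  FD 10.1: (-20.737,-12.874) -> (-26.815,-20.94) [heading=233, draw]
  FD 1.9: (-26.815,-20.94) -> (-27.959,-22.458) [heading=233, draw]
  -- iteration 4/4 --
  FD 10.1: (-27.959,-22.458) -> (-34.037,-30.524) [heading=233, draw]
  FD 1.9: (-34.037,-30.524) -> (-35.18,-32.041) [heading=233, draw]
]
LT 72: heading 233 -> 305
FD 9.4: (-35.18,-32.041) -> (-29.789,-39.741) [heading=305, draw]
FD 6.7: (-29.789,-39.741) -> (-25.946,-45.23) [heading=305, draw]
PD: pen down
RT 144: heading 305 -> 161
FD 2.5: (-25.946,-45.23) -> (-28.31,-44.416) [heading=161, draw]
Final: pos=(-28.31,-44.416), heading=161, 12 segment(s) drawn

Segment endpoints: x in {-35.18, -34.037, -29.789, -28.31, -27.959, -26.815, -25.946, -20.737, -19.593, -13.515, -12.372, -6.293, 0}, y in {-45.23, -44.416, -39.741, -32.041, -30.524, -22.458, -20.94, -12.874, -11.357, -3.29, -1.773, 0, 6.293}
xmin=-35.18, ymin=-45.23, xmax=0, ymax=6.293

Answer: -35.18 -45.23 0 6.293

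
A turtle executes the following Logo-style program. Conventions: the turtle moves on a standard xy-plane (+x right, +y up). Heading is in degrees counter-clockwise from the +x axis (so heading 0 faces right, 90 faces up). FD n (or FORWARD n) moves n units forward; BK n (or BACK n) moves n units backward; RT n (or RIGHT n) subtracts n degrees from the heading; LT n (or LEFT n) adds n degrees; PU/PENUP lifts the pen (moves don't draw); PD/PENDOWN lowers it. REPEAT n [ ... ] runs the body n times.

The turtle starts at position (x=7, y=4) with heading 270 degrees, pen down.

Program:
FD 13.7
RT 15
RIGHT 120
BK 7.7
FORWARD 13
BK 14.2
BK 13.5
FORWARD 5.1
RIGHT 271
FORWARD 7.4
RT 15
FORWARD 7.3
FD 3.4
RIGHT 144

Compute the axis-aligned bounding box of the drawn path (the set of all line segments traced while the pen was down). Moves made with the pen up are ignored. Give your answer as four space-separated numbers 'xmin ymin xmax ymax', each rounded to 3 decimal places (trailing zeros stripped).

Executing turtle program step by step:
Start: pos=(7,4), heading=270, pen down
FD 13.7: (7,4) -> (7,-9.7) [heading=270, draw]
RT 15: heading 270 -> 255
RT 120: heading 255 -> 135
BK 7.7: (7,-9.7) -> (12.445,-15.145) [heading=135, draw]
FD 13: (12.445,-15.145) -> (3.252,-5.952) [heading=135, draw]
BK 14.2: (3.252,-5.952) -> (13.293,-15.993) [heading=135, draw]
BK 13.5: (13.293,-15.993) -> (22.839,-25.539) [heading=135, draw]
FD 5.1: (22.839,-25.539) -> (19.233,-21.933) [heading=135, draw]
RT 271: heading 135 -> 224
FD 7.4: (19.233,-21.933) -> (13.91,-27.073) [heading=224, draw]
RT 15: heading 224 -> 209
FD 7.3: (13.91,-27.073) -> (7.525,-30.613) [heading=209, draw]
FD 3.4: (7.525,-30.613) -> (4.551,-32.261) [heading=209, draw]
RT 144: heading 209 -> 65
Final: pos=(4.551,-32.261), heading=65, 9 segment(s) drawn

Segment endpoints: x in {3.252, 4.551, 7, 7, 7.525, 12.445, 13.293, 13.91, 19.233, 22.839}, y in {-32.261, -30.613, -27.073, -25.539, -21.933, -15.993, -15.145, -9.7, -5.952, 4}
xmin=3.252, ymin=-32.261, xmax=22.839, ymax=4

Answer: 3.252 -32.261 22.839 4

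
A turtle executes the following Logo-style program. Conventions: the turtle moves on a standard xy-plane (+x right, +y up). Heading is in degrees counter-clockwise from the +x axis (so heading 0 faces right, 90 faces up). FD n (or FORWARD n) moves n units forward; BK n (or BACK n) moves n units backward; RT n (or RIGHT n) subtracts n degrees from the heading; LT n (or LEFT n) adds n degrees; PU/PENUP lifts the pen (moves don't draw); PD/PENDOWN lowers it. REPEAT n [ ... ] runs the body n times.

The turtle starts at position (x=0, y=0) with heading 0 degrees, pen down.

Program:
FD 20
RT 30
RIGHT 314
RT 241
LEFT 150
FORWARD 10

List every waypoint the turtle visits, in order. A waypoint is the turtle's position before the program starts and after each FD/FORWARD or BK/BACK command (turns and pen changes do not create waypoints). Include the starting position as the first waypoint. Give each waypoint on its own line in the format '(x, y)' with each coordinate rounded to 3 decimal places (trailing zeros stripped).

Executing turtle program step by step:
Start: pos=(0,0), heading=0, pen down
FD 20: (0,0) -> (20,0) [heading=0, draw]
RT 30: heading 0 -> 330
RT 314: heading 330 -> 16
RT 241: heading 16 -> 135
LT 150: heading 135 -> 285
FD 10: (20,0) -> (22.588,-9.659) [heading=285, draw]
Final: pos=(22.588,-9.659), heading=285, 2 segment(s) drawn
Waypoints (3 total):
(0, 0)
(20, 0)
(22.588, -9.659)

Answer: (0, 0)
(20, 0)
(22.588, -9.659)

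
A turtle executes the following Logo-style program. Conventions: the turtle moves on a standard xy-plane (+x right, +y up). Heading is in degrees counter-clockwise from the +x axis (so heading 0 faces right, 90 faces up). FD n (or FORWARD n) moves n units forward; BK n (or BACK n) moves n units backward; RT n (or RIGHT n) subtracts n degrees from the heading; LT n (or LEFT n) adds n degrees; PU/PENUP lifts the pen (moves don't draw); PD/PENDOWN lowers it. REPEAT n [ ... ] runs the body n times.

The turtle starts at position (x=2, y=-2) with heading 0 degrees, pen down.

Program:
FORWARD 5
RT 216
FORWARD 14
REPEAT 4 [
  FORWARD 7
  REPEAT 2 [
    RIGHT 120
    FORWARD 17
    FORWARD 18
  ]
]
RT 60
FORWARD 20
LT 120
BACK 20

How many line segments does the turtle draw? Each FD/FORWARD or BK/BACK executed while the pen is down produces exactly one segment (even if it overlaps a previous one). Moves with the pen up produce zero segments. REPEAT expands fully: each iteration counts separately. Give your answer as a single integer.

Executing turtle program step by step:
Start: pos=(2,-2), heading=0, pen down
FD 5: (2,-2) -> (7,-2) [heading=0, draw]
RT 216: heading 0 -> 144
FD 14: (7,-2) -> (-4.326,6.229) [heading=144, draw]
REPEAT 4 [
  -- iteration 1/4 --
  FD 7: (-4.326,6.229) -> (-9.989,10.343) [heading=144, draw]
  REPEAT 2 [
    -- iteration 1/2 --
    RT 120: heading 144 -> 24
    FD 17: (-9.989,10.343) -> (5.541,17.258) [heading=24, draw]
    FD 18: (5.541,17.258) -> (21.985,24.579) [heading=24, draw]
    -- iteration 2/2 --
    RT 120: heading 24 -> 264
    FD 17: (21.985,24.579) -> (20.208,7.672) [heading=264, draw]
    FD 18: (20.208,7.672) -> (18.326,-10.229) [heading=264, draw]
  ]
  -- iteration 2/4 --
  FD 7: (18.326,-10.229) -> (17.595,-17.191) [heading=264, draw]
  REPEAT 2 [
    -- iteration 1/2 --
    RT 120: heading 264 -> 144
    FD 17: (17.595,-17.191) -> (3.841,-7.198) [heading=144, draw]
    FD 18: (3.841,-7.198) -> (-10.721,3.382) [heading=144, draw]
    -- iteration 2/2 --
    RT 120: heading 144 -> 24
    FD 17: (-10.721,3.382) -> (4.809,10.296) [heading=24, draw]
    FD 18: (4.809,10.296) -> (21.253,17.618) [heading=24, draw]
  ]
  -- iteration 3/4 --
  FD 7: (21.253,17.618) -> (27.648,20.465) [heading=24, draw]
  REPEAT 2 [
    -- iteration 1/2 --
    RT 120: heading 24 -> 264
    FD 17: (27.648,20.465) -> (25.871,3.558) [heading=264, draw]
    FD 18: (25.871,3.558) -> (23.989,-14.343) [heading=264, draw]
    -- iteration 2/2 --
    RT 120: heading 264 -> 144
    FD 17: (23.989,-14.343) -> (10.236,-4.351) [heading=144, draw]
    FD 18: (10.236,-4.351) -> (-4.326,6.229) [heading=144, draw]
  ]
  -- iteration 4/4 --
  FD 7: (-4.326,6.229) -> (-9.989,10.343) [heading=144, draw]
  REPEAT 2 [
    -- iteration 1/2 --
    RT 120: heading 144 -> 24
    FD 17: (-9.989,10.343) -> (5.541,17.258) [heading=24, draw]
    FD 18: (5.541,17.258) -> (21.985,24.579) [heading=24, draw]
    -- iteration 2/2 --
    RT 120: heading 24 -> 264
    FD 17: (21.985,24.579) -> (20.208,7.672) [heading=264, draw]
    FD 18: (20.208,7.672) -> (18.326,-10.229) [heading=264, draw]
  ]
]
RT 60: heading 264 -> 204
FD 20: (18.326,-10.229) -> (0.055,-18.364) [heading=204, draw]
LT 120: heading 204 -> 324
BK 20: (0.055,-18.364) -> (-16.125,-6.608) [heading=324, draw]
Final: pos=(-16.125,-6.608), heading=324, 24 segment(s) drawn
Segments drawn: 24

Answer: 24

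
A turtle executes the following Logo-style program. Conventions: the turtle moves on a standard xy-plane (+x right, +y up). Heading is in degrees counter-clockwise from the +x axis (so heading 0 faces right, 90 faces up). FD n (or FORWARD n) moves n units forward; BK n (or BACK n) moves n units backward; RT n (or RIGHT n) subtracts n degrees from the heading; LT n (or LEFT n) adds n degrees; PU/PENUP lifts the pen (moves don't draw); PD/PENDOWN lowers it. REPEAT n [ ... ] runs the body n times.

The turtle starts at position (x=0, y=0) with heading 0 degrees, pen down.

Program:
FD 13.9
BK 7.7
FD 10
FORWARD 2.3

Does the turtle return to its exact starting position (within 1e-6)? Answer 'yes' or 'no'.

Answer: no

Derivation:
Executing turtle program step by step:
Start: pos=(0,0), heading=0, pen down
FD 13.9: (0,0) -> (13.9,0) [heading=0, draw]
BK 7.7: (13.9,0) -> (6.2,0) [heading=0, draw]
FD 10: (6.2,0) -> (16.2,0) [heading=0, draw]
FD 2.3: (16.2,0) -> (18.5,0) [heading=0, draw]
Final: pos=(18.5,0), heading=0, 4 segment(s) drawn

Start position: (0, 0)
Final position: (18.5, 0)
Distance = 18.5; >= 1e-6 -> NOT closed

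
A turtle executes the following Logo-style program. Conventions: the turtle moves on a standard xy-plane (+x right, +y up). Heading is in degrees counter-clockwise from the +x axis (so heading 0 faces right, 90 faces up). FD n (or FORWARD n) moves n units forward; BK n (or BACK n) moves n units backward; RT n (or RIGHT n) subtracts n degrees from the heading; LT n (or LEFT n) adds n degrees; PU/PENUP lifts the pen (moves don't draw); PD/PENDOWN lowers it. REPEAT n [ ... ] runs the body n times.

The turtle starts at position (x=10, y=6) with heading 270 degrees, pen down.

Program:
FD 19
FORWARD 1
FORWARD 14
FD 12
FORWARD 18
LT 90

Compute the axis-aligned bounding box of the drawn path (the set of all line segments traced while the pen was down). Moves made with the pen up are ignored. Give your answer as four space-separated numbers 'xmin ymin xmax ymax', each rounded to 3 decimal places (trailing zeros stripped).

Executing turtle program step by step:
Start: pos=(10,6), heading=270, pen down
FD 19: (10,6) -> (10,-13) [heading=270, draw]
FD 1: (10,-13) -> (10,-14) [heading=270, draw]
FD 14: (10,-14) -> (10,-28) [heading=270, draw]
FD 12: (10,-28) -> (10,-40) [heading=270, draw]
FD 18: (10,-40) -> (10,-58) [heading=270, draw]
LT 90: heading 270 -> 0
Final: pos=(10,-58), heading=0, 5 segment(s) drawn

Segment endpoints: x in {10, 10, 10, 10, 10}, y in {-58, -40, -28, -14, -13, 6}
xmin=10, ymin=-58, xmax=10, ymax=6

Answer: 10 -58 10 6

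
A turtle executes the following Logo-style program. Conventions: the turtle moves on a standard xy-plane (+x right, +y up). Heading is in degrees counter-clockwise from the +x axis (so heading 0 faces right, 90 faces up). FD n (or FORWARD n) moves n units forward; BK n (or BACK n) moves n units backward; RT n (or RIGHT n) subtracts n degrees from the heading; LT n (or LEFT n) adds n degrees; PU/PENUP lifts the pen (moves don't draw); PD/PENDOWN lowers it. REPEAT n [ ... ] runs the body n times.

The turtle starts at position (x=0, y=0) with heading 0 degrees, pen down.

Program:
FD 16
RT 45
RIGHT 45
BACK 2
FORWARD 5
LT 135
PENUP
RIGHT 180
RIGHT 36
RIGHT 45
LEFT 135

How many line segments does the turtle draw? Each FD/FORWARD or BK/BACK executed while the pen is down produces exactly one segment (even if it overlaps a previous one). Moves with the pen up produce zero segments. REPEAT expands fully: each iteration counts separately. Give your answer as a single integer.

Answer: 3

Derivation:
Executing turtle program step by step:
Start: pos=(0,0), heading=0, pen down
FD 16: (0,0) -> (16,0) [heading=0, draw]
RT 45: heading 0 -> 315
RT 45: heading 315 -> 270
BK 2: (16,0) -> (16,2) [heading=270, draw]
FD 5: (16,2) -> (16,-3) [heading=270, draw]
LT 135: heading 270 -> 45
PU: pen up
RT 180: heading 45 -> 225
RT 36: heading 225 -> 189
RT 45: heading 189 -> 144
LT 135: heading 144 -> 279
Final: pos=(16,-3), heading=279, 3 segment(s) drawn
Segments drawn: 3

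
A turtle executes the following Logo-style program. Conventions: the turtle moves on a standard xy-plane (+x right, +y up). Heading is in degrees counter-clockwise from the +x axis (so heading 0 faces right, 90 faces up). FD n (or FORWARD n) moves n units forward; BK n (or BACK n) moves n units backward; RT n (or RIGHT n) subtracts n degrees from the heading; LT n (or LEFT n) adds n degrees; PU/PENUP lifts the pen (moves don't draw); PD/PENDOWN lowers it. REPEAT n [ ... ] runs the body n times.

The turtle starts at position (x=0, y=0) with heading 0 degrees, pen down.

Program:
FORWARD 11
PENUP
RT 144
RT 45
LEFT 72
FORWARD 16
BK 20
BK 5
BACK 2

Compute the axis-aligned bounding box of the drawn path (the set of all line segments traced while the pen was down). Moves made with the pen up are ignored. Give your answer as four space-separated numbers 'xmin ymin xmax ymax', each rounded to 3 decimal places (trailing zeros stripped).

Answer: 0 0 11 0

Derivation:
Executing turtle program step by step:
Start: pos=(0,0), heading=0, pen down
FD 11: (0,0) -> (11,0) [heading=0, draw]
PU: pen up
RT 144: heading 0 -> 216
RT 45: heading 216 -> 171
LT 72: heading 171 -> 243
FD 16: (11,0) -> (3.736,-14.256) [heading=243, move]
BK 20: (3.736,-14.256) -> (12.816,3.564) [heading=243, move]
BK 5: (12.816,3.564) -> (15.086,8.019) [heading=243, move]
BK 2: (15.086,8.019) -> (15.994,9.801) [heading=243, move]
Final: pos=(15.994,9.801), heading=243, 1 segment(s) drawn

Segment endpoints: x in {0, 11}, y in {0}
xmin=0, ymin=0, xmax=11, ymax=0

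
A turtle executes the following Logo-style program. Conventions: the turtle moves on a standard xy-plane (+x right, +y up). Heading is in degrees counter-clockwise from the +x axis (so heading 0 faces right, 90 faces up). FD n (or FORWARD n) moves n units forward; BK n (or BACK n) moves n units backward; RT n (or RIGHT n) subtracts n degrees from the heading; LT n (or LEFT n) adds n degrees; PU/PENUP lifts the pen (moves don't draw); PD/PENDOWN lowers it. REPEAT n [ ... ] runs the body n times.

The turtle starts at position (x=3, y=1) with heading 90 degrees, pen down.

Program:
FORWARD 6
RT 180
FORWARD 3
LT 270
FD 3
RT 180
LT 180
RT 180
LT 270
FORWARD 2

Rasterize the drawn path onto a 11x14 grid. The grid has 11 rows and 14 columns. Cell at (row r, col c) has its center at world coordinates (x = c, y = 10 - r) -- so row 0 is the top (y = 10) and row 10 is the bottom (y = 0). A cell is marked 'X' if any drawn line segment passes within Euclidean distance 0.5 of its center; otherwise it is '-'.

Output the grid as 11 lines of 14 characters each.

Answer: --------------
--------------
--------------
---X----------
---X----------
---X----------
XXXX----------
X--X----------
X--X----------
---X----------
--------------

Derivation:
Segment 0: (3,1) -> (3,7)
Segment 1: (3,7) -> (3,4)
Segment 2: (3,4) -> (0,4)
Segment 3: (0,4) -> (0,2)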